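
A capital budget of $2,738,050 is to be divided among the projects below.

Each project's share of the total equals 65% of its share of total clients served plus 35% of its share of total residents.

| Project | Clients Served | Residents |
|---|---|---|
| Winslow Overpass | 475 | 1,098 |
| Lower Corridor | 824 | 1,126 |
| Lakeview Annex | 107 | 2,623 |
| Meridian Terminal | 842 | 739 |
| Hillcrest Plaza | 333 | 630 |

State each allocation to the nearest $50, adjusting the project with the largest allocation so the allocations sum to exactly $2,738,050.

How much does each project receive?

Totals — clients served 2,581, residents 6,216.
Combined weights (65% clients served + 35% residents): Winslow Overpass 0.1814; Lower Corridor 0.2709; Lakeview Annex 0.1746; Meridian Terminal 0.2537; Hillcrest Plaza 0.1193.
Proportional shares: Winslow Overpass 496,815.07; Lower Corridor 741,785.30; Lakeview Annex 478,168.56; Meridian Terminal 694,533.64; Hillcrest Plaza 326,747.43.
Rounded to nearest $50: Winslow Overpass $496,800; Lower Corridor $741,800; Lakeview Annex $478,150; Meridian Terminal $694,550; Hillcrest Plaza $326,750. Sum = $2,738,050.
No rounding difference to absorb.

Winslow Overpass: $496,800 | Lower Corridor: $741,800 | Lakeview Annex: $478,150 | Meridian Terminal: $694,550 | Hillcrest Plaza: $326,750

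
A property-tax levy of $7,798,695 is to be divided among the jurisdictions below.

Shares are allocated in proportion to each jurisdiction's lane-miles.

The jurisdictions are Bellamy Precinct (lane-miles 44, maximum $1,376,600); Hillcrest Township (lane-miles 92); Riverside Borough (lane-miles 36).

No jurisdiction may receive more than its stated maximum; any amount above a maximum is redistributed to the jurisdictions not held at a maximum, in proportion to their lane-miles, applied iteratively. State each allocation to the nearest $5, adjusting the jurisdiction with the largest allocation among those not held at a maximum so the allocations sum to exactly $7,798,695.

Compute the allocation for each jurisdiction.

Bellamy Precinct: $1,376,600; Hillcrest Township: $4,615,880; Riverside Borough: $1,806,215

Combined lane-miles = 172.
Pro-rata shares before constraints: Bellamy Precinct 1,995,015.00; Hillcrest Township 4,171,395.00; Riverside Borough 1,632,285.00.
Capped: Bellamy Precinct ($1,376,600); balance $6,422,095 reallocated over remaining lane-miles 128.
Shares after redistribution: Hillcrest Township 4,615,880.78 → $4,615,880; Riverside Borough 1,806,214.22 → $1,806,215.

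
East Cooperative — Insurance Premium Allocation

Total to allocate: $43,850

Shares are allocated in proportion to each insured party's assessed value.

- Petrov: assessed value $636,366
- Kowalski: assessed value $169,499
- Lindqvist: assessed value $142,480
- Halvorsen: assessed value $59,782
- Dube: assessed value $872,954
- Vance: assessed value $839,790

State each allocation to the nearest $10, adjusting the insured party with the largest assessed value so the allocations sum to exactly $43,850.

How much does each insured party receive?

Petrov: $10,260 · Kowalski: $2,730 · Lindqvist: $2,300 · Halvorsen: $960 · Dube: $14,070 · Vance: $13,530

Combined assessed value = 636,366 + 169,499 + 142,480 + 59,782 + 872,954 + 839,790 = 2,720,871.
Pro-rata amounts: Petrov 10,255.78; Kowalski 2,731.67; Lindqvist 2,296.23; Halvorsen 963.46; Dube 14,068.67; Vance 13,534.19.
Rounded to nearest $10: Petrov $10,260; Kowalski $2,730; Lindqvist $2,300; Halvorsen $960; Dube $14,070; Vance $13,530. Sum = $43,850.
No rounding difference to absorb.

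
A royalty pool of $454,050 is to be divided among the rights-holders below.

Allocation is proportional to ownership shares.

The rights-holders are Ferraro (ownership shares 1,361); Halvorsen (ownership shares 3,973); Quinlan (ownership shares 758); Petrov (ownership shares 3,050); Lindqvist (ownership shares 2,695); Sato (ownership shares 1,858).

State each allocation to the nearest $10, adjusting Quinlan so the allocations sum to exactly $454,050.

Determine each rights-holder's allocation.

Ferraro: $45,120; Halvorsen: $131,720; Quinlan: $25,140; Petrov: $101,120; Lindqvist: $89,350; Sato: $61,600

Total ownership shares = 13,695.
Unrounded shares: Ferraro 1,361/13,695 × $454,050 = 45,123.19; Halvorsen 3,973/13,695 × $454,050 = 131,722.57; Quinlan 758/13,695 × $454,050 = 25,131.06; Petrov 3,050/13,695 × $454,050 = 101,121.03; Lindqvist 2,695/13,695 × $454,050 = 89,351.20; Sato 1,858/13,695 × $454,050 = 61,600.94.
At nearest $10: Ferraro $45,120; Halvorsen $131,720; Quinlan $25,130; Petrov $101,120; Lindqvist $89,350; Sato $61,600. Sum = $454,040.
Difference $454,050 − $454,040 = +$10 applied to Quinlan: Quinlan becomes $25,140.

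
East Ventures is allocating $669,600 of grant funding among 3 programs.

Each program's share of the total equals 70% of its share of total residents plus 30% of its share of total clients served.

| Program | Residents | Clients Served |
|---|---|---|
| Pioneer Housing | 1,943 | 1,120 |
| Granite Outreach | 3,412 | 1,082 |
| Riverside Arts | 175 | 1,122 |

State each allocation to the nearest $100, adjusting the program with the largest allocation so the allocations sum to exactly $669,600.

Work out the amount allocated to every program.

Totals — residents 5,530, clients served 3,324.
Blended shares (70% residents + 30% clients served): Pioneer Housing 0.3470; Granite Outreach 0.5296; Riverside Arts 0.1234.
Unrounded shares: Pioneer Housing 232,372.89; Granite Outreach 354,588.13; Riverside Arts 82,638.98.
At nearest $100: Pioneer Housing $232,400; Granite Outreach $354,600; Riverside Arts $82,600. Sum = $669,600.
Rounded total matches; no reconciliation needed.

Pioneer Housing: $232,400; Granite Outreach: $354,600; Riverside Arts: $82,600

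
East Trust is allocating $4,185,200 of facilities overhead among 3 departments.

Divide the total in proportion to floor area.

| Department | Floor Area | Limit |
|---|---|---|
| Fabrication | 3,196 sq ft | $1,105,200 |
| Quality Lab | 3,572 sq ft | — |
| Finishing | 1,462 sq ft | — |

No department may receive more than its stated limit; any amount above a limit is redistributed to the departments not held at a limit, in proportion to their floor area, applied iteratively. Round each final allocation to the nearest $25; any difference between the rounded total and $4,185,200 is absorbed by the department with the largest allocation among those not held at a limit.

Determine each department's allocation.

Total floor area = 8,230.
Pro-rata shares before constraints: Fabrication 1,625,261.14; Quality Lab 1,816,468.34; Finishing 743,470.52.
Held at cap: Fabrication ($1,105,200); residual $3,080,000 reallocated over remaining floor area 5,034.
Shares after redistribution: Quality Lab 2,185,490.66 → $2,185,500; Finishing 894,509.34 → $894,500.

Fabrication: $1,105,200 | Quality Lab: $2,185,500 | Finishing: $894,500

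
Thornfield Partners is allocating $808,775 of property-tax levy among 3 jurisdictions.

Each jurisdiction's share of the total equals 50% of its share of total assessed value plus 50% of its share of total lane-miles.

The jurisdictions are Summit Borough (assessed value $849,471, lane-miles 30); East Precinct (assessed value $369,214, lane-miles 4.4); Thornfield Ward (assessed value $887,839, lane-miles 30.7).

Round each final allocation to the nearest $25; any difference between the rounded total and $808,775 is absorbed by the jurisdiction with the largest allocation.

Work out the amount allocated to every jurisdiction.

Summit Borough: $349,425 | East Precinct: $98,200 | Thornfield Ward: $361,150

Totals — assessed value 2,106,524, lane-miles 65.1.
Composite weights (50% assessed value + 50% lane-miles): Summit Borough 0.4320; East Precinct 0.1214; Thornfield Ward 0.4465.
Pro-rata amounts: Summit Borough 349,425.86; East Precinct 98,209.55; Thornfield Ward 361,139.59.
Rounded to nearest $25: Summit Borough $349,425; East Precinct $98,200; Thornfield Ward $361,150. Sum = $808,775.
Rounded total matches; no reconciliation needed.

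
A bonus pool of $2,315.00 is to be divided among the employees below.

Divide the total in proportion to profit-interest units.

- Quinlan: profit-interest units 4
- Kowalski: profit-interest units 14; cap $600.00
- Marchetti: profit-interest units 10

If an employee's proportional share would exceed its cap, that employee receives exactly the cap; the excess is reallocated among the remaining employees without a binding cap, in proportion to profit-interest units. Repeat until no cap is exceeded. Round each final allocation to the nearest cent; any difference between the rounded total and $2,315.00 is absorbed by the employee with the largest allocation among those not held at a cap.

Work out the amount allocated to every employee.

Total profit-interest units = 28.
Unconstrained shares: Quinlan 330.7143; Kowalski 1,157.5000; Marchetti 826.7857.
Held at cap: Kowalski ($600.00); remaining pool $1,715.00 reallocated over remaining profit-interest units 14.
Shares after redistribution: Quinlan 490.0000 → $490.00; Marchetti 1,225.0000 → $1,225.00.

Quinlan: $490.00 · Kowalski: $600.00 · Marchetti: $1,225.00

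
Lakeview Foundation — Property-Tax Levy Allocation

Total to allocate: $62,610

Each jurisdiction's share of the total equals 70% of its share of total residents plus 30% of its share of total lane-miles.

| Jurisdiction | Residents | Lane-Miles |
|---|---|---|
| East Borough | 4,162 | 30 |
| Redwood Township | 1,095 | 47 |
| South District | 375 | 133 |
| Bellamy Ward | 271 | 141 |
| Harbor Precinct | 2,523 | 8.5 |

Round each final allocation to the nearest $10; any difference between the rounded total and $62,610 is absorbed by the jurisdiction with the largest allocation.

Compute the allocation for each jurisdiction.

Residents total 8,426; lane-miles total 359.5.
Blended shares (70% residents + 30% lane-miles): East Borough 0.3708; Redwood Township 0.1302; South District 0.1421; Bellamy Ward 0.1402; Harbor Precinct 0.2167.
Pro-rata amounts: East Borough 23,215.66; Redwood Township 8,151.17; South District 8,899.45; Bellamy Ward 8,776.49; Harbor Precinct 13,567.24.
At nearest $10: East Borough $23,220; Redwood Township $8,150; South District $8,900; Bellamy Ward $8,780; Harbor Precinct $13,570. Sum = $62,620.
Difference $62,610 − $62,620 = −$10 applied to largest allocation (East Borough): East Borough becomes $23,210.

East Borough: $23,210 | Redwood Township: $8,150 | South District: $8,900 | Bellamy Ward: $8,780 | Harbor Precinct: $13,570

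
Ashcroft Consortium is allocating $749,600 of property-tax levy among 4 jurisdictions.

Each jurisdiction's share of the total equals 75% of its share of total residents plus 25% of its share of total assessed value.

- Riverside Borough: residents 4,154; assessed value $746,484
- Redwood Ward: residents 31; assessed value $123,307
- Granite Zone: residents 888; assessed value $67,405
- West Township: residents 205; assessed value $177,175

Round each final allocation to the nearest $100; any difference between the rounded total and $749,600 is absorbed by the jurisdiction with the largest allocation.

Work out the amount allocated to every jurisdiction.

Riverside Borough: $568,100 · Redwood Ward: $24,000 · Granite Zone: $105,900 · West Township: $51,600

Totals — residents 5,278, assessed value 1,114,371.
Combined weights (75% residents + 25% assessed value): Riverside Borough 0.7577; Redwood Ward 0.0321; Granite Zone 0.1413; West Township 0.0689.
Proportional shares: Riverside Borough 568,007.88; Redwood Ward 24,038.17; Granite Zone 105,922.92; West Township 51,631.03.
After rounding ($100): Riverside Borough $568,000; Redwood Ward $24,000; Granite Zone $105,900; West Township $51,600. Sum = $749,500.
Difference $749,600 − $749,500 = +$100 applied to largest allocation (Riverside Borough): Riverside Borough becomes $568,100.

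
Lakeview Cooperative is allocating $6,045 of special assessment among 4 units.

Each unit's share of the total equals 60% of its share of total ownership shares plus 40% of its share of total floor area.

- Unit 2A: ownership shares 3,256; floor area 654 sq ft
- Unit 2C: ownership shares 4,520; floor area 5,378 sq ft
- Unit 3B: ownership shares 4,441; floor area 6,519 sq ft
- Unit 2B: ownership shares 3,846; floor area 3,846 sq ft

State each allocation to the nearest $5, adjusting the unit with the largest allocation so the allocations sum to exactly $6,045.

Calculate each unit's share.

Unit 2A: $830; Unit 2C: $1,815; Unit 3B: $1,965; Unit 2B: $1,435

Totals — ownership shares 16,063, floor area 16,397.
Blended shares (60% ownership shares + 40% floor area): Unit 2A 0.1376; Unit 2C 0.3000; Unit 3B 0.3249; Unit 2B 0.2375.
Unrounded shares: Unit 2A 831.64; Unit 2C 1,813.68; Unit 3B 1,964.10; Unit 2B 1,435.57.
Rounded to nearest $5: Unit 2A $830; Unit 2C $1,815; Unit 3B $1,965; Unit 2B $1,435. Sum = $6,045.
No rounding difference to absorb.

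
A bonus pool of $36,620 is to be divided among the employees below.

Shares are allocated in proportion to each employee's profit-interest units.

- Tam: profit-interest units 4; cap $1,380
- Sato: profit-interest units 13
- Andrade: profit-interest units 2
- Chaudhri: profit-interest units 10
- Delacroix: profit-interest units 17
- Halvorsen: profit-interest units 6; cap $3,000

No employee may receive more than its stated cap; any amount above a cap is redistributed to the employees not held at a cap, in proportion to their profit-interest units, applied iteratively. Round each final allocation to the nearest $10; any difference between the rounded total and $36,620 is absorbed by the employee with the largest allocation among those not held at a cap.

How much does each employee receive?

Tam: $1,380; Sato: $9,980; Andrade: $1,540; Chaudhri: $7,680; Delacroix: $13,040; Halvorsen: $3,000

Total profit-interest units = 52.
Proportional shares (ignoring caps): Tam 2,816.92; Sato 9,155.00; Andrade 1,408.46; Chaudhri 7,042.31; Delacroix 11,971.92; Halvorsen 4,225.38.
Held at cap: Tam ($1,380), Halvorsen ($3,000); balance $32,240 reallocated over remaining profit-interest units 42.
Redistributed shares: Sato 9,979.05 → $9,980; Andrade 1,535.24 → $1,540; Chaudhri 7,676.19 → $7,680; Delacroix 13,049.52 → $13,050.
Rounding difference −$10 applied to Delacroix → $13,040.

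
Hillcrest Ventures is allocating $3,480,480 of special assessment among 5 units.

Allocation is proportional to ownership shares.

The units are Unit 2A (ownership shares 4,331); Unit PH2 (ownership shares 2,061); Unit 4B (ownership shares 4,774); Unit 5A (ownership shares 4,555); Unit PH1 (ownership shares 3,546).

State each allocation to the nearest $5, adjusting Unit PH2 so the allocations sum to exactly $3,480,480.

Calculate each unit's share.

Combined ownership shares = 19,267.
Pro-rata amounts: Unit 2A 4,331/19,267 × $3,480,480 = 782,371.87; Unit PH2 2,061/19,267 × $3,480,480 = 372,308.57; Unit 4B 4,774/19,267 × $3,480,480 = 862,397.44; Unit 5A 4,555/19,267 × $3,480,480 = 822,836.27; Unit PH1 3,546/19,267 × $3,480,480 = 640,565.84.
Rounded to nearest $5: Unit 2A $782,370; Unit PH2 $372,310; Unit 4B $862,395; Unit 5A $822,835; Unit PH1 $640,565. Sum = $3,480,475.
Difference $3,480,480 − $3,480,475 = +$5 applied to Unit PH2: Unit PH2 becomes $372,315.

Unit 2A: $782,370 · Unit PH2: $372,315 · Unit 4B: $862,395 · Unit 5A: $822,835 · Unit PH1: $640,565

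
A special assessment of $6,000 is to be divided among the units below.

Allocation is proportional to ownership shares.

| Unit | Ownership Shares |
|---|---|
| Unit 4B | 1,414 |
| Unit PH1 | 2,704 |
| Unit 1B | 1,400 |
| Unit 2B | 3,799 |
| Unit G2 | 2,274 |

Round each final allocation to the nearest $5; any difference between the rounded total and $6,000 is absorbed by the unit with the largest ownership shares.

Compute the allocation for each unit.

Sum of ownership shares: 1,414 + 2,704 + 1,400 + 3,799 + 2,274 = 11,591.
Raw shares: Unit 4B 731.95; Unit PH1 1,399.71; Unit 1B 724.70; Unit 2B 1,966.53; Unit G2 1,177.12.
At nearest $5: Unit 4B $730; Unit PH1 $1,400; Unit 1B $725; Unit 2B $1,965; Unit G2 $1,175. Sum = $5,995.
Difference $6,000 − $5,995 = +$5 applied to largest ownership shares (Unit 2B): Unit 2B becomes $1,970.

Unit 4B: $730 | Unit PH1: $1,400 | Unit 1B: $725 | Unit 2B: $1,970 | Unit G2: $1,175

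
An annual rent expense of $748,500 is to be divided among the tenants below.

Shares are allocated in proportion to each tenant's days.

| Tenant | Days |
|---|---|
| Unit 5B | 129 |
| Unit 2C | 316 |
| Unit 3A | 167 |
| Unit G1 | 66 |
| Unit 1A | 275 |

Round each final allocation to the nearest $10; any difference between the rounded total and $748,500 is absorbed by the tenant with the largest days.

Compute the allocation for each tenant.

Days total: 129 + 316 + 167 + 66 + 275 = 953.
Proportional shares: Unit 5B 101,318.47; Unit 2C 248,190.98; Unit 3A 131,164.22; Unit G1 51,837.36; Unit 1A 215,988.98.
Rounded to nearest $10: Unit 5B $101,320; Unit 2C $248,190; Unit 3A $131,160; Unit G1 $51,840; Unit 1A $215,990. Sum = $748,500.
Rounded total matches; no reconciliation needed.

Unit 5B: $101,320; Unit 2C: $248,190; Unit 3A: $131,160; Unit G1: $51,840; Unit 1A: $215,990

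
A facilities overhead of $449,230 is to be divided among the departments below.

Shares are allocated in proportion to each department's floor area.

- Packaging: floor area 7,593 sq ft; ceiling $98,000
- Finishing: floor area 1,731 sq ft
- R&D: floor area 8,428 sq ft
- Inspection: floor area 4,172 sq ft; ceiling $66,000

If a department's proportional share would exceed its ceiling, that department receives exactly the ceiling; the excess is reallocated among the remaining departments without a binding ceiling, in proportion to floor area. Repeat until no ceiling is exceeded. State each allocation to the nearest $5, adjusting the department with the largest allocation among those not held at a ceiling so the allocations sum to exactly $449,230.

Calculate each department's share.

Packaging: $98,000; Finishing: $48,600; R&D: $236,630; Inspection: $66,000

Combined floor area = 21,924.
Proportional shares (ignoring caps): Packaging 155,583.08; Finishing 35,468.76; R&D 172,692.503; Inspection 85,485.66.
Capped: Packaging ($98,000), Inspection ($66,000); remaining pool $285,230 reallocated over remaining floor area 10,159.
Remaining shares: Finishing 48,600.56 → $48,600; R&D 236,629.44 → $236,630.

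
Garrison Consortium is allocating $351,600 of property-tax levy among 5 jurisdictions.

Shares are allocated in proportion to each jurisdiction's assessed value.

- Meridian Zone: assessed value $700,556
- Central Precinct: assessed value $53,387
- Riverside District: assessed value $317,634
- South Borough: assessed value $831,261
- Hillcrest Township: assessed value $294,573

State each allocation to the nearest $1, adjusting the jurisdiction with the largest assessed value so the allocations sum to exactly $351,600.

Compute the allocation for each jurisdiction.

Assessed value total: 2,197,411.
Pro-rata amounts: Meridian Zone 700,556/2,197,411 × $351,600 = 112,093.4999; Central Precinct 53,387/2,197,411 × $351,600 = 8,542.27; Riverside District 317,634/2,197,411 × $351,600 = 50,823.498; South Borough 831,261/2,197,411 × $351,600 = 133,007.15; Hillcrest Township 294,573/2,197,411 × $351,600 = 47,133.59.
At nearest $1: Meridian Zone $112,093; Central Precinct $8,542; Riverside District $50,823; South Borough $133,007; Hillcrest Township $47,134. Sum = $351,599.
Difference $351,600 − $351,599 = +$1 applied to largest assessed value (South Borough): South Borough becomes $133,008.

Meridian Zone: $112,093 · Central Precinct: $8,542 · Riverside District: $50,823 · South Borough: $133,008 · Hillcrest Township: $47,134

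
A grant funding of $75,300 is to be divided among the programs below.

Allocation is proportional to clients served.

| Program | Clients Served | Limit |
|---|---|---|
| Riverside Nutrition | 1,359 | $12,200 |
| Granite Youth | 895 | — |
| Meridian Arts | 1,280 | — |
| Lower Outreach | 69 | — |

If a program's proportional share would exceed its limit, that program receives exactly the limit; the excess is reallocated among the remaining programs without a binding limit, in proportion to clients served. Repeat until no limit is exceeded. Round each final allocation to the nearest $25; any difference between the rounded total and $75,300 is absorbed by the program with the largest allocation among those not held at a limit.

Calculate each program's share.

Sum of clients served: 3,603.
Unconstrained shares: Riverside Nutrition 28,402.08; Granite Youth 18,704.83; Meridian Arts 26,751.04; Lower Outreach 1,442.05.
Capped: Riverside Nutrition ($12,200); residual $63,100 reallocated over remaining clients served 2,244.
Redistributed shares: Granite Youth 25,166.89 → $25,175; Meridian Arts 35,992.87 → $36,000; Lower Outreach 1,940.24 → $1,950.
Rounding difference −$25 applied to Meridian Arts → $35,975.

Riverside Nutrition: $12,200 | Granite Youth: $25,175 | Meridian Arts: $35,975 | Lower Outreach: $1,950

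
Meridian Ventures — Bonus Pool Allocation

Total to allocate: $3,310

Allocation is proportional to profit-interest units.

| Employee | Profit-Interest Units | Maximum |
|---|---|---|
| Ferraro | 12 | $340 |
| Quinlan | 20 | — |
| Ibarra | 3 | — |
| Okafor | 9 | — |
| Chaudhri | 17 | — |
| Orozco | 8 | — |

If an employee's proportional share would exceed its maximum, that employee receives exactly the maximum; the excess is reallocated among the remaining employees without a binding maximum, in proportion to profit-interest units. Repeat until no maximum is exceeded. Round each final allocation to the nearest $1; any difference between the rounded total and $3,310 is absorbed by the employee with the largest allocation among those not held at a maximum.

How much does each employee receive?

Ferraro: $340; Quinlan: $1,042; Ibarra: $156; Okafor: $469; Chaudhri: $886; Orozco: $417

Sum of profit-interest units: 69.
Unconstrained shares: Ferraro 575.65; Quinlan 959.42; Ibarra 143.91; Okafor 431.74; Chaudhri 815.51; Orozco 383.77.
Capped: Ferraro ($340); residual $2,970 reallocated over remaining profit-interest units 57.
Shares after redistribution: Quinlan 1,042.11 → $1,042; Ibarra 156.32 → $156; Okafor 468.95 → $469; Chaudhri 885.79 → $886; Orozco 416.84 → $417.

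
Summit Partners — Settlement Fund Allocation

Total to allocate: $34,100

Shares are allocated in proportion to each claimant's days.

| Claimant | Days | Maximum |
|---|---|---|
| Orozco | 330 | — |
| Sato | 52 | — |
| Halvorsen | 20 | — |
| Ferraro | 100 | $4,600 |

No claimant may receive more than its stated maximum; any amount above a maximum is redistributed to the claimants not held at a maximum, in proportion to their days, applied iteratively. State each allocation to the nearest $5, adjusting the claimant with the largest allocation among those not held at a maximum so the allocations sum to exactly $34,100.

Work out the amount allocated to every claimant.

Orozco: $24,215; Sato: $3,815; Halvorsen: $1,470; Ferraro: $4,600

Combined days = 502.
Proportional shares (ignoring caps): Orozco 22,416.33; Sato 3,532.27; Halvorsen 1,358.57; Ferraro 6,792.83.
Held at cap: Ferraro ($4,600); remaining pool $29,500 reallocated over remaining days 402.
Redistributed shares: Orozco 24,216.42 → $24,215; Sato 3,815.92 → $3,815; Halvorsen 1,467.66 → $1,470.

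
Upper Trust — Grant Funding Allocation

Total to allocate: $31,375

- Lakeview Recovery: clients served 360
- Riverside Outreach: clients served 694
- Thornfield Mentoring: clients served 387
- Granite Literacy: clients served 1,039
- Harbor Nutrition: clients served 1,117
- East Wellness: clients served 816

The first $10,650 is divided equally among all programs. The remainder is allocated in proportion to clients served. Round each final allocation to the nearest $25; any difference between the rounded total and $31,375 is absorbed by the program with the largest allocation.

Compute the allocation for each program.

Lakeview Recovery: $3,475 · Riverside Outreach: $5,025 · Thornfield Mentoring: $3,600 · Granite Literacy: $6,650 · Harbor Nutrition: $7,025 · East Wellness: $5,600

Equal tier: $10,650 ÷ 6 = $1,775 apiece.
Remainder $20,725 by clients served (total 4,413): Lakeview Recovery 1,690.69 → $1,700; Riverside Outreach 3,259.27 → $3,250; Thornfield Mentoring 1,817.49 → $1,825; Granite Literacy 4,879.51 → $4,875; Harbor Nutrition 5,245.82 → $5,250; East Wellness 3,832.22 → $3,825.
Totals: Lakeview Recovery $1,775 + $1,700 = $3,475; Riverside Outreach $1,775 + $3,250 = $5,025; Thornfield Mentoring $1,775 + $1,825 = $3,600; Granite Literacy $1,775 + $4,875 = $6,650; Harbor Nutrition $1,775 + $5,250 = $7,025; East Wellness $1,775 + $3,825 = $5,600.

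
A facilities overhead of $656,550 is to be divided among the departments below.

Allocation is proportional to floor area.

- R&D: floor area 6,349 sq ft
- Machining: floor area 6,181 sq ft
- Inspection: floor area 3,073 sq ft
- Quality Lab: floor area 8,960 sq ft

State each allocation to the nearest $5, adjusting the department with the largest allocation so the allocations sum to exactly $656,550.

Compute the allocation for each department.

Floor area total: 24,563.
Proportional shares: R&D 6,349/24,563 × $656,550 = 169,703.86; Machining 6,181/24,563 × $656,550 = 165,213.35; Inspection 3,073/24,563 × $656,550 = 82,138.91; Quality Lab 8,960/24,563 × $656,550 = 239,493.87.
After rounding ($5): R&D $169,705; Machining $165,215; Inspection $82,140; Quality Lab $239,495. Sum = $656,555.
Difference $656,550 − $656,555 = −$5 applied to largest allocation (Quality Lab): Quality Lab becomes $239,490.

R&D: $169,705 · Machining: $165,215 · Inspection: $82,140 · Quality Lab: $239,490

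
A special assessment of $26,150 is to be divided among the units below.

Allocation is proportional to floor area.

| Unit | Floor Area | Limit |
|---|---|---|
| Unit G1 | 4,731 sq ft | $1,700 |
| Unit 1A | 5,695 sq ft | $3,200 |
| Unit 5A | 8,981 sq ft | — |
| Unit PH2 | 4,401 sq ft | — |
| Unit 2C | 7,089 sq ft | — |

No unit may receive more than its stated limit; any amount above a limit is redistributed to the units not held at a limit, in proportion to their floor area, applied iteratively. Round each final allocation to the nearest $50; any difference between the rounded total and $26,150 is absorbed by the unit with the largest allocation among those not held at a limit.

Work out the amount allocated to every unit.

Unit G1: $1,700 · Unit 1A: $3,200 · Unit 5A: $9,350 · Unit PH2: $4,550 · Unit 2C: $7,350

Total floor area = 30,897.
Pro-rata shares before constraints: Unit G1 4,004.13; Unit 1A 4,820.02; Unit 5A 7,601.16; Unit PH2 3,724.83; Unit 2C 5,999.85.
Held at cap: Unit G1 ($1,700), Unit 1A ($3,200); remaining pool $21,250 reallocated over remaining floor area 20,471.
Shares after redistribution: Unit 5A 9,322.76 → $9,300; Unit PH2 4,568.47 → $4,550; Unit 2C 7,358.76 → $7,350.
Rounding difference +$50 applied to Unit 5A → $9,350.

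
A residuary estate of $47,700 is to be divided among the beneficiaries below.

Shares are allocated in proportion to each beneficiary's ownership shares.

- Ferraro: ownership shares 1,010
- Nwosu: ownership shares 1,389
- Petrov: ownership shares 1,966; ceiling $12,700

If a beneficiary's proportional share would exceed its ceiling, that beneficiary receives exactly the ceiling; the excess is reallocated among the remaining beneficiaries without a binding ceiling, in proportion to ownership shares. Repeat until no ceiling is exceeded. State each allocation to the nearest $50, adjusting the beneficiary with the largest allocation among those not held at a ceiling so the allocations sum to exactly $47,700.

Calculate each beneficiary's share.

Ferraro: $14,750; Nwosu: $20,250; Petrov: $12,700

Total ownership shares = 4,365.
Proportional shares (ignoring caps): Ferraro 11,037.11; Nwosu 15,178.76; Petrov 21,484.12.
Capped: Petrov ($12,700); balance $35,000 reallocated over remaining ownership shares 2,399.
Remaining shares: Ferraro 14,735.31 → $14,750; Nwosu 20,264.69 → $20,250.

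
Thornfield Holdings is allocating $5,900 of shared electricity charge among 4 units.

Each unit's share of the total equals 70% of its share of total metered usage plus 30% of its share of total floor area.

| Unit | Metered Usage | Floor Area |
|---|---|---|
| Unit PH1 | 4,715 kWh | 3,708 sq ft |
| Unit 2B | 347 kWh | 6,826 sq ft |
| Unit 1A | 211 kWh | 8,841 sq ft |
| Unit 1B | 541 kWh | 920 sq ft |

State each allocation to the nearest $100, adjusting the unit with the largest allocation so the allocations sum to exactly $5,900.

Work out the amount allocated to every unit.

Unit PH1: $3,700; Unit 2B: $800; Unit 1A: $900; Unit 1B: $500

Metered usage total 5,814; floor area total 20,295.
Blended shares (70% metered usage + 30% floor area): Unit PH1 0.6225; Unit 2B 0.1427; Unit 1A 0.1561; Unit 1B 0.0787.
Proportional shares: Unit PH1 3,672.71; Unit 2B 841.81; Unit 1A 920.94; Unit 1B 464.54.
Rounded to nearest $100: Unit PH1 $3,700; Unit 2B $800; Unit 1A $900; Unit 1B $500. Sum = $5,900.
Sum already equals the total — no adjustment.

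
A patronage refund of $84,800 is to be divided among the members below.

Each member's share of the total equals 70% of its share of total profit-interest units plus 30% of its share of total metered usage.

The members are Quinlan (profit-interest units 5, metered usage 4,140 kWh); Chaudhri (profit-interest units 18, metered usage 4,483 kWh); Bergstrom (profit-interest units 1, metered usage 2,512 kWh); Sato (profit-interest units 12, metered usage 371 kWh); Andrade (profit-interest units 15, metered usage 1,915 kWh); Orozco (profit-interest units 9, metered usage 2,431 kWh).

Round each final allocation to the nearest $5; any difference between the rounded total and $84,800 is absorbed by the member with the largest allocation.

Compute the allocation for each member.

Quinlan: $11,590 | Chaudhri: $25,005 | Bergstrom: $5,020 | Sato: $12,465 | Andrade: $17,915 | Orozco: $12,805

Totals — profit-interest units 60, metered usage 15,852.
Combined weights (70% profit-interest units + 30% metered usage): Quinlan 0.1367; Chaudhri 0.2948; Bergstrom 0.0592; Sato 0.1470; Andrade 0.2112; Orozco 0.1510.
Proportional shares: Quinlan 11,590.72; Chaudhri 25,002.52; Bergstrom 5,020.70; Sato 12,467.40; Andrade 17,913.28; Orozco 12,805.38.
After rounding ($5): Quinlan $11,590; Chaudhri $25,005; Bergstrom $5,020; Sato $12,465; Andrade $17,915; Orozco $12,805. Sum = $84,800.
Sum already equals the total — no adjustment.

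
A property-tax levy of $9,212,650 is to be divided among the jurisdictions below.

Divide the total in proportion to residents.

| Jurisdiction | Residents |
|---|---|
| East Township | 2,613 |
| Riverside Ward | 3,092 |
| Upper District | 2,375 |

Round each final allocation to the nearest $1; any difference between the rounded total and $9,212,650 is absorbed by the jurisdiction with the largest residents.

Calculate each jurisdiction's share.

East Township: $2,979,289 · Riverside Ward: $3,525,435 · Upper District: $2,707,926

Combined residents = 2,613 + 3,092 + 2,375 = 8,080.
Proportional shares: East Township 2,979,288.92; Riverside Ward 3,525,434.88; Upper District 2,707,926.21.
After rounding ($1): East Township $2,979,289; Riverside Ward $3,525,435; Upper District $2,707,926. Sum = $9,212,650.
Sum already equals the total — no adjustment.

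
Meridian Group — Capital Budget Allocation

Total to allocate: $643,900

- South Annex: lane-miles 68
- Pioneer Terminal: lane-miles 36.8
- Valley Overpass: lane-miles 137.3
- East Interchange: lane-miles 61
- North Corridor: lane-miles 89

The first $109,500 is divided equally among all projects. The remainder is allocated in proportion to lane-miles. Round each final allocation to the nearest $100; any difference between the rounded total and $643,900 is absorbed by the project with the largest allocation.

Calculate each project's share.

South Annex: $114,600; Pioneer Terminal: $72,100; Valley Overpass: $209,000; East Interchange: $105,000; North Corridor: $143,200

$109,500 shared equally gives $21,900 per project.
Remainder $534,400 by lane-miles (total 392.1): South Annex 92,678.40 → $92,700; Pioneer Terminal 50,155.37 → $50,200; Valley Overpass 187,128.59 → $187,100; East Interchange 83,137.98 → $83,100; North Corridor 121,299.67 → $121,300.
Totals: South Annex $21,900 + $92,700 = $114,600; Pioneer Terminal $21,900 + $50,200 = $72,100; Valley Overpass $21,900 + $187,100 = $209,000; East Interchange $21,900 + $83,100 = $105,000; North Corridor $21,900 + $121,300 = $143,200.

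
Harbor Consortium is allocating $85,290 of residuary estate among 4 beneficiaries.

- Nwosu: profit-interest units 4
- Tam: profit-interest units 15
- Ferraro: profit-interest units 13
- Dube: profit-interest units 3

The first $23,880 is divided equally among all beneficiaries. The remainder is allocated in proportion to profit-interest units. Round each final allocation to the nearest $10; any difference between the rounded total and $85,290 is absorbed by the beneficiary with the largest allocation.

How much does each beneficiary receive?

Nwosu: $12,990; Tam: $32,290; Ferraro: $28,780; Dube: $11,230

$23,880 shared equally gives $5,970 per beneficiary.
Remainder $61,410 by profit-interest units (total 35): Nwosu 7,018.29 → $7,020; Tam 26,318.57 → $26,320; Ferraro 22,809.43 → $22,810; Dube 5,263.71 → $5,260.
Totals: Nwosu $5,970 + $7,020 = $12,990; Tam $5,970 + $26,320 = $32,290; Ferraro $5,970 + $22,810 = $28,780; Dube $5,970 + $5,260 = $11,230.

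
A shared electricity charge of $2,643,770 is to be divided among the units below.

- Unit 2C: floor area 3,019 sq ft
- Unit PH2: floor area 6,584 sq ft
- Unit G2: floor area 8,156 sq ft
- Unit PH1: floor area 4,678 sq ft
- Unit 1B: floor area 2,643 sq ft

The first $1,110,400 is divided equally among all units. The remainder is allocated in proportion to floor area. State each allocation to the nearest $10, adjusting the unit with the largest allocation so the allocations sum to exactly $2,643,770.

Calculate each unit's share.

Unit 2C: $406,660; Unit PH2: $624,620; Unit G2: $720,730; Unit PH1: $508,090; Unit 1B: $383,670

$1,110,400 shared equally gives $222,080 per unit.
Remainder $1,533,370 by floor area (total 25,080): Unit 2C 184,579.11 → $184,580; Unit PH2 402,540.19 → $402,540; Unit G2 498,650.95 → $498,650; Unit PH1 286,008.97 → $286,010; Unit 1B 161,590.79 → $161,590.
Totals: Unit 2C $222,080 + $184,580 = $406,660; Unit PH2 $222,080 + $402,540 = $624,620; Unit G2 $222,080 + $498,650 = $720,730; Unit PH1 $222,080 + $286,010 = $508,090; Unit 1B $222,080 + $161,590 = $383,670.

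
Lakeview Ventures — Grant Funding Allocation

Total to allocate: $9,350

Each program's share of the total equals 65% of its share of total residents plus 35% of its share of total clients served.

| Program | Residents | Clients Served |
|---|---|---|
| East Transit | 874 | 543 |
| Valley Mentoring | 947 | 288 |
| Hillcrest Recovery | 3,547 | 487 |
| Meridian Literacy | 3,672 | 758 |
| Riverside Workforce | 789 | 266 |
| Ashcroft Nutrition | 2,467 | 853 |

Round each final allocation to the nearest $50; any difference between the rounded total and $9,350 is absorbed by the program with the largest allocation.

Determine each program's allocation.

Residents total 12,296; clients served total 3,195.
Combined weights (65% residents + 35% clients served): East Transit 0.1057; Valley Mentoring 0.0816; Hillcrest Recovery 0.2409; Meridian Literacy 0.2771; Riverside Workforce 0.0708; Ashcroft Nutrition 0.2239.
Proportional shares: East Transit 988.16; Valley Mentoring 763.06; Hillcrest Recovery 2,251.98; Meridian Literacy 2,591.33; Riverside Workforce 662.43; Ashcroft Nutrition 2,093.05.
At nearest $50: East Transit $1,000; Valley Mentoring $750; Hillcrest Recovery $2,250; Meridian Literacy $2,600; Riverside Workforce $650; Ashcroft Nutrition $2,100. Sum = $9,350.
Sum already equals the total — no adjustment.

East Transit: $1,000 | Valley Mentoring: $750 | Hillcrest Recovery: $2,250 | Meridian Literacy: $2,600 | Riverside Workforce: $650 | Ashcroft Nutrition: $2,100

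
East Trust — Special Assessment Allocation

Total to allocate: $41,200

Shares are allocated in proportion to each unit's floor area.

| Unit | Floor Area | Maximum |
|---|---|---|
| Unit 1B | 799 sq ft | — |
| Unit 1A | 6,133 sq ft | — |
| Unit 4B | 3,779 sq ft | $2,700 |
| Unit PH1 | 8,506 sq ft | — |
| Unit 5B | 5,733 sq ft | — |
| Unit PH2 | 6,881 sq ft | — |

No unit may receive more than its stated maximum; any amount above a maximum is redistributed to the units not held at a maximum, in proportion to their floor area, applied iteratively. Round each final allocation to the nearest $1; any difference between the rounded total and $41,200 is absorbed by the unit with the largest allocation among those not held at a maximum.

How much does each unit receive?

Floor area total: 31,831.
Unconstrained shares: Unit 1B 1,034.17; Unit 1A 7,938.16; Unit 4B 4,891.29; Unit PH1 11,009.62; Unit 5B 7,420.43; Unit PH2 8,906.32.
Cap binds for Unit 4B ($2,700); remaining pool $38,500 reallocated over remaining floor area 28,052.
Redistributed shares: Unit 1B 1,096.59 → $1,097; Unit 1A 8,417.24 → $8,417; Unit PH1 11,674.07 → $11,674; Unit 5B 7,868.26 → $7,868; Unit PH2 9,443.84 → $9,444.

Unit 1B: $1,097 · Unit 1A: $8,417 · Unit 4B: $2,700 · Unit PH1: $11,674 · Unit 5B: $7,868 · Unit PH2: $9,444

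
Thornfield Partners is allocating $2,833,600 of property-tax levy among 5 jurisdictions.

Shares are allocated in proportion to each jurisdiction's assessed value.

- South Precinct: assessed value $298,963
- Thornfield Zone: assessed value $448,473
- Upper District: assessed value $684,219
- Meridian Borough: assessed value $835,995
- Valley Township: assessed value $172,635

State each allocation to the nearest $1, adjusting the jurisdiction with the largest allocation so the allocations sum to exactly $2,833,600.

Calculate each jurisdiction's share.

Sum of assessed value: 2,440,285.
Pro-rata amounts: South Precinct 298,963/2,440,285 × $2,833,600 = 347,148.61; Thornfield Zone 448,473/2,440,285 × $2,833,600 = 520,756.02; Upper District 684,219/2,440,285 × $2,833,600 = 794,498.58; Meridian Borough 835,995/2,440,285 × $2,833,600 = 970,737.20; Valley Township 172,635/2,440,285 × $2,833,600 = 200,459.59.
At nearest $1: South Precinct $347,149; Thornfield Zone $520,756; Upper District $794,499; Meridian Borough $970,737; Valley Township $200,460. Sum = $2,833,601.
Difference $2,833,600 − $2,833,601 = −$1 applied to largest allocation (Meridian Borough): Meridian Borough becomes $970,736.

South Precinct: $347,149; Thornfield Zone: $520,756; Upper District: $794,499; Meridian Borough: $970,736; Valley Township: $200,460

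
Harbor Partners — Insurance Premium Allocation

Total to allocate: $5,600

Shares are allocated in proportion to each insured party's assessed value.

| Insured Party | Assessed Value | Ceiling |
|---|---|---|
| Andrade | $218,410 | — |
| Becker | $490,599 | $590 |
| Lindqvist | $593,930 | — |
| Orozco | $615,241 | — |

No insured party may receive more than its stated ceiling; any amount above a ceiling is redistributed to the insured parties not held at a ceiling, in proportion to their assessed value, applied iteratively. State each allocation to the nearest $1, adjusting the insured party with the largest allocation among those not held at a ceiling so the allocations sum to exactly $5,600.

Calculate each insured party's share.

Assessed value total: 1,918,180.
Proportional shares (ignoring caps): Andrade 637.63; Becker 1,432.27; Lindqvist 1,733.94; Orozco 1,796.16.
Cap binds for Becker ($590); residual $5,010 reallocated over remaining assessed value 1,427,581.
Shares after redistribution: Andrade 766.495 → $766; Lindqvist 2,084.36 → $2,084; Orozco 2,159.15 → $2,159.
Rounding difference +$1 applied to Orozco → $2,160.

Andrade: $766; Becker: $590; Lindqvist: $2,084; Orozco: $2,160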